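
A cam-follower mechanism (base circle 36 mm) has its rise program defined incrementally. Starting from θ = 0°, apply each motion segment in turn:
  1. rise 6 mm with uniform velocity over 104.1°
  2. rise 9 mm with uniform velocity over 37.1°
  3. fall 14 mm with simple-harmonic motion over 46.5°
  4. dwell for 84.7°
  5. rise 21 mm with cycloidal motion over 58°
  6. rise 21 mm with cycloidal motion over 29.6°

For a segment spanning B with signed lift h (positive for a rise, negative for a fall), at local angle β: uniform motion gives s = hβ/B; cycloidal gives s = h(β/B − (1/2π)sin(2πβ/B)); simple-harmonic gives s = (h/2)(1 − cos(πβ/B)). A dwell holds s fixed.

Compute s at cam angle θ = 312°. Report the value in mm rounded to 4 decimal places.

seg 1 [0°–104.1°] uniform, h=6: full span → s += 6 → s = 6.0000
seg 2 [104.1°–141.2°] uniform, h=9: full span → s += 9 → s = 15.0000
seg 3 [141.2°–187.7°] simple-harmonic, h=-14: full span → s += -14 → s = 1.0000
seg 4 [187.7°–272.4°] dwell: s stays 1.0000
seg 5 [272.4°–330.4°] cycloidal, h=21: θ=312° here. β=39.6, B=58. 21·(0.6828 − sin(2π·0.6828)/(2π)) = 17.3863 → s = 18.3863

18.3863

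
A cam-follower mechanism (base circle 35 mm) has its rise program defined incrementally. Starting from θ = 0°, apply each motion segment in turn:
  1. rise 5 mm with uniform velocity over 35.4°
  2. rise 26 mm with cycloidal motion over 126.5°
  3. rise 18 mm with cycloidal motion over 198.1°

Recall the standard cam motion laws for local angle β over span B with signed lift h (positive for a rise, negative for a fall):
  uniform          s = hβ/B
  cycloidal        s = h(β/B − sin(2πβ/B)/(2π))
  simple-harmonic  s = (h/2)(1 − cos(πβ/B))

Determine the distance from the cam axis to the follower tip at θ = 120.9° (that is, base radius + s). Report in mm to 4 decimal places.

seg 1 [0°–35.4°] uniform, h=5: full span → s += 5 → s = 5.0000
seg 2 [35.4°–161.9°] cycloidal, h=26: θ=120.9° here. β=85.5, B=126.5. 26·(0.6759 − sin(2π·0.6759)/(2π)) = 21.2706 → s = 26.2706
radial distance = base radius + s = 35 + 26.2706 = 61.2706

61.2706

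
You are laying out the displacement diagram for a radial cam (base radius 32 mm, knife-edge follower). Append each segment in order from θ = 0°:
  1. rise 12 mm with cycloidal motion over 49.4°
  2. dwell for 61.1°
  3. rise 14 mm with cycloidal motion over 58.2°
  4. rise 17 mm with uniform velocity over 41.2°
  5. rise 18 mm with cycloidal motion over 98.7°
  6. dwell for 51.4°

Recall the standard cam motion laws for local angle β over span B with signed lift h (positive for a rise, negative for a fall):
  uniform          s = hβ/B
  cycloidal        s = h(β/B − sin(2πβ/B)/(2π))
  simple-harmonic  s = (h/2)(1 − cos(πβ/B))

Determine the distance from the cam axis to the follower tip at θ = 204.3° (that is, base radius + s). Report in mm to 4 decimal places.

seg 1 [0°–49.4°] cycloidal, h=12: full span → s += 12 → s = 12.0000
seg 2 [49.4°–110.5°] dwell: s stays 12.0000
seg 3 [110.5°–168.7°] cycloidal, h=14: full span → s += 14 → s = 26.0000
seg 4 [168.7°–209.9°] uniform, h=17: θ=204.3° here. β=35.6, B=41.2. 17·35.6/41.2 = 14.6893 → s = 40.6893
radial distance = base radius + s = 32 + 40.6893 = 72.6893

72.6893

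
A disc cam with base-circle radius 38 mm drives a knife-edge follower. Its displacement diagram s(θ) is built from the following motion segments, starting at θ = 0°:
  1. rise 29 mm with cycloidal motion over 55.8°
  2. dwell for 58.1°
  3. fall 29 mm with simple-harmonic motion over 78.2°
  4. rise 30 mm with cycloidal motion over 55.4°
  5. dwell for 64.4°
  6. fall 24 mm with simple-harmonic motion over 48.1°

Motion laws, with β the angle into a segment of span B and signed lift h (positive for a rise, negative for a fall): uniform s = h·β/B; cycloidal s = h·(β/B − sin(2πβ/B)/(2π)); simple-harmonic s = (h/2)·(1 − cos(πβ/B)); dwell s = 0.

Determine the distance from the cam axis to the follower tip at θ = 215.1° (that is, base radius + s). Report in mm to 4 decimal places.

seg 1 [0°–55.8°] cycloidal, h=29: full span → s += 29 → s = 29.0000
seg 2 [55.8°–113.9°] dwell: s stays 29.0000
seg 3 [113.9°–192.1°] simple-harmonic, h=-29: full span → s += -29 → s = 0.0000
seg 4 [192.1°–247.5°] cycloidal, h=30: θ=215.1° here. β=23, B=55.4. 30·(0.4152 − sin(2π·0.4152)/(2π)) = 10.0286 → s = 10.0286
radial distance = base radius + s = 38 + 10.0286 = 48.0286

48.0286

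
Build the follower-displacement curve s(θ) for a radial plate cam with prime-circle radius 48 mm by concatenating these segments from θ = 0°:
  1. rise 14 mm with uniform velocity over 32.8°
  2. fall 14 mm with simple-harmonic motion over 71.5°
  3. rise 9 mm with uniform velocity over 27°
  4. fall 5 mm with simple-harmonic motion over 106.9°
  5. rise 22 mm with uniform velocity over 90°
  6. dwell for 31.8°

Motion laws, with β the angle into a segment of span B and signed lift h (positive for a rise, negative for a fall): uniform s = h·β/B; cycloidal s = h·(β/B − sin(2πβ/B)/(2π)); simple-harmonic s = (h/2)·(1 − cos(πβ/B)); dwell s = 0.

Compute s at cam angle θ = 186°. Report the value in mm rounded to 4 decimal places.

seg 1 [0°–32.8°] uniform, h=14: full span → s += 14 → s = 14.0000
seg 2 [32.8°–104.3°] simple-harmonic, h=-14: full span → s += -14 → s = 0.0000
seg 3 [104.3°–131.3°] uniform, h=9: full span → s += 9 → s = 9.0000
seg 4 [131.3°–238.2°] simple-harmonic, h=-5: θ=186° here. β=54.7, B=106.9. -5/2·(1 − cos(π·0.5117)) = -2.5918 → s = 6.4082

6.4082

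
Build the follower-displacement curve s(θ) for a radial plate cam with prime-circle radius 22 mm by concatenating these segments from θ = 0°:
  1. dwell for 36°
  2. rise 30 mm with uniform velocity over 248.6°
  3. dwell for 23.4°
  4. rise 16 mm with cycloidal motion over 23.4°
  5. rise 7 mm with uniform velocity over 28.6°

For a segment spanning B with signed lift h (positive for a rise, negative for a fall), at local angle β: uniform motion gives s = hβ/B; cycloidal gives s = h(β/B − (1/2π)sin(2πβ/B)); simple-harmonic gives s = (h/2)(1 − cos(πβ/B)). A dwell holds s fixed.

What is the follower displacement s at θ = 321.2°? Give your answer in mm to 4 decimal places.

seg 1 [0°–36°] dwell: s stays 0.0000
seg 2 [36°–284.6°] uniform, h=30: full span → s += 30 → s = 30.0000
seg 3 [284.6°–308°] dwell: s stays 30.0000
seg 4 [308°–331.4°] cycloidal, h=16: θ=321.2° here. β=13.2, B=23.4. 16·(0.5641 − sin(2π·0.5641)/(2π)) = 10.0238 → s = 40.0238

40.0238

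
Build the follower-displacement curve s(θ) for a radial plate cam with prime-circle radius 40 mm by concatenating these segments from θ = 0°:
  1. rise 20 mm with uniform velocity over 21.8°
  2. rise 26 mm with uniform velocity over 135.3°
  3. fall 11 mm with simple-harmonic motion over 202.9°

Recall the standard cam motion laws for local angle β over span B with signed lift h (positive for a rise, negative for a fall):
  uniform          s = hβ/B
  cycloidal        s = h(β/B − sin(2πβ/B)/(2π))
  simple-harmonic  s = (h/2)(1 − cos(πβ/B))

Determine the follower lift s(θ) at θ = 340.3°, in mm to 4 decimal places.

seg 1 [0°–21.8°] uniform, h=20: full span → s += 20 → s = 20.0000
seg 2 [21.8°–157.1°] uniform, h=26: full span → s += 26 → s = 46.0000
seg 3 [157.1°–360°] simple-harmonic, h=-11: θ=340.3° here. β=183.2, B=202.9. -11/2·(1 − cos(π·0.9029)) = -10.7461 → s = 35.2539

35.2539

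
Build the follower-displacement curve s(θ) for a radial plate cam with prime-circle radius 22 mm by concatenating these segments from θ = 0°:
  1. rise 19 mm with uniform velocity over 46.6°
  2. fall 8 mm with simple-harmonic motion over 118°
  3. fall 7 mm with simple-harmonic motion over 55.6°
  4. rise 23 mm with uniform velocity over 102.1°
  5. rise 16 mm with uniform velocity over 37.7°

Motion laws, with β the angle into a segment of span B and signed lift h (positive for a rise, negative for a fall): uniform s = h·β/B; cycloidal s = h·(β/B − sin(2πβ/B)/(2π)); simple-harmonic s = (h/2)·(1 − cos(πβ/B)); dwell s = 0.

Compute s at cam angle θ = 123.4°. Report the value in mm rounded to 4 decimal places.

seg 1 [0°–46.6°] uniform, h=19: full span → s += 19 → s = 19.0000
seg 2 [46.6°–164.6°] simple-harmonic, h=-8: θ=123.4° here. β=76.8, B=118. -8/2·(1 − cos(π·0.6508)) = -5.8254 → s = 13.1746

13.1746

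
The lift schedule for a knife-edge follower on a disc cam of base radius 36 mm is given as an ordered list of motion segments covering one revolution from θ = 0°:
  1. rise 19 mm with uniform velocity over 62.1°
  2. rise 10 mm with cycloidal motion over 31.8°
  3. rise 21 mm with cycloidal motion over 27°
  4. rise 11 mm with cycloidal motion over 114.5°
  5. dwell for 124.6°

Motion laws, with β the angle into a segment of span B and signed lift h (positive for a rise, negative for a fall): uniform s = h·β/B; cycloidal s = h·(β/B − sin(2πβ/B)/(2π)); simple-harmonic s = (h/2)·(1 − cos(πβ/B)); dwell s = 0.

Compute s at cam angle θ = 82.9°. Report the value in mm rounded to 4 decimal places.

seg 1 [0°–62.1°] uniform, h=19: full span → s += 19 → s = 19.0000
seg 2 [62.1°–93.9°] cycloidal, h=10: θ=82.9° here. β=20.8, B=31.8. 10·(0.6541 − sin(2π·0.6541)/(2π)) = 7.8521 → s = 26.8521

26.8521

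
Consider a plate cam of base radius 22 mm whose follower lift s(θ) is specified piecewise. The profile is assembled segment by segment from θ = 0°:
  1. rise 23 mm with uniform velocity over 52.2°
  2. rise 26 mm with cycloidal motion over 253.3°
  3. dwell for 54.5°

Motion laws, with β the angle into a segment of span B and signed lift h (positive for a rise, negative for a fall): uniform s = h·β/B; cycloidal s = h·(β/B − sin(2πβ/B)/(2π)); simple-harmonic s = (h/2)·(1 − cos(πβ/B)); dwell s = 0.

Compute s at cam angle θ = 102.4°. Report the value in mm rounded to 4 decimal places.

seg 1 [0°–52.2°] uniform, h=23: full span → s += 23 → s = 23.0000
seg 2 [52.2°–305.5°] cycloidal, h=26: θ=102.4° here. β=50.2, B=253.3. 26·(0.1982 − sin(2π·0.1982)/(2π)) = 1.2321 → s = 24.2321

24.2321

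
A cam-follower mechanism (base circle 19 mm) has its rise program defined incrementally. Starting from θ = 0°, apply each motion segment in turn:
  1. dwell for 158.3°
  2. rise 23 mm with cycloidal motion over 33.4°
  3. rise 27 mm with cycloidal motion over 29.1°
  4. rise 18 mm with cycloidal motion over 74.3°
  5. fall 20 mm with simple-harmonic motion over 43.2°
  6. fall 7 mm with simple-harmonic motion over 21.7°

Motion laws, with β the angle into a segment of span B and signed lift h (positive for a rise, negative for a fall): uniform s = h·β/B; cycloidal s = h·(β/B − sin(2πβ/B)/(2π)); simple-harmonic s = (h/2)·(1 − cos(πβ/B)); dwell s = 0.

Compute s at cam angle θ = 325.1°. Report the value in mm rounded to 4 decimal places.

seg 1 [0°–158.3°] dwell: s stays 0.0000
seg 2 [158.3°–191.7°] cycloidal, h=23: full span → s += 23 → s = 23.0000
seg 3 [191.7°–220.8°] cycloidal, h=27: full span → s += 27 → s = 50.0000
seg 4 [220.8°–295.1°] cycloidal, h=18: full span → s += 18 → s = 68.0000
seg 5 [295.1°–338.3°] simple-harmonic, h=-20: θ=325.1° here. β=30, B=43.2. -20/2·(1 − cos(π·0.6944)) = -15.7358 → s = 52.2642

52.2642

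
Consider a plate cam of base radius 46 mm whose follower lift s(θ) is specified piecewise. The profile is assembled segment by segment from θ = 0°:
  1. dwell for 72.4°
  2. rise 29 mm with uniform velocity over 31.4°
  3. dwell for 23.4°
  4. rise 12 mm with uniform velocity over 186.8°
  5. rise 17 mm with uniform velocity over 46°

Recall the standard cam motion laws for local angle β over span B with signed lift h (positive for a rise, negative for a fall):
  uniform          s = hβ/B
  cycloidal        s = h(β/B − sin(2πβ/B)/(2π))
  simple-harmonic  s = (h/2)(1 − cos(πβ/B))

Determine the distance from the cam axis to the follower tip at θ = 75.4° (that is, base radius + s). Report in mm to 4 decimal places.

seg 1 [0°–72.4°] dwell: s stays 0.0000
seg 2 [72.4°–103.8°] uniform, h=29: θ=75.4° here. β=3, B=31.4. 29·3/31.4 = 2.7707 → s = 2.7707
radial distance = base radius + s = 46 + 2.7707 = 48.7707

48.7707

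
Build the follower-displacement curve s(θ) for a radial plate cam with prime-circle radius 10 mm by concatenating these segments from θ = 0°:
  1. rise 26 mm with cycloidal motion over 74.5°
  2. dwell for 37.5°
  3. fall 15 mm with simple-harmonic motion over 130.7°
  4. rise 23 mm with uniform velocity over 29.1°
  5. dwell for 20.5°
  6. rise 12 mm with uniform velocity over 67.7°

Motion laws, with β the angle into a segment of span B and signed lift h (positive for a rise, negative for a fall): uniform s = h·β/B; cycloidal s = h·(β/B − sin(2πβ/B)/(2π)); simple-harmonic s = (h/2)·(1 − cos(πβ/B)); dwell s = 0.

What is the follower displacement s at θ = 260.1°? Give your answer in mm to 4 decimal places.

seg 1 [0°–74.5°] cycloidal, h=26: full span → s += 26 → s = 26.0000
seg 2 [74.5°–112°] dwell: s stays 26.0000
seg 3 [112°–242.7°] simple-harmonic, h=-15: full span → s += -15 → s = 11.0000
seg 4 [242.7°–271.8°] uniform, h=23: θ=260.1° here. β=17.4, B=29.1. 23·17.4/29.1 = 13.7526 → s = 24.7526

24.7526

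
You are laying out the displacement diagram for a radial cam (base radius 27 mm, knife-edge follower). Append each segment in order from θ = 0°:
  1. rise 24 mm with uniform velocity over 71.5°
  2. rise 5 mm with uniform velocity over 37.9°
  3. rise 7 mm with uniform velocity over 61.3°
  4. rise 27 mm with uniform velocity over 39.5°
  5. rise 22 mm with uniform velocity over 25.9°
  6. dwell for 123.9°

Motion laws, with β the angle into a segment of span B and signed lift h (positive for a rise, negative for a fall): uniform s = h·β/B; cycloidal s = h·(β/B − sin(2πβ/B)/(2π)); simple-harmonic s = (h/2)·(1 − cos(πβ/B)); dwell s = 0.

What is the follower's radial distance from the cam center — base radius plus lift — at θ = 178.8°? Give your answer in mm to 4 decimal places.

seg 1 [0°–71.5°] uniform, h=24: full span → s += 24 → s = 24.0000
seg 2 [71.5°–109.4°] uniform, h=5: full span → s += 5 → s = 29.0000
seg 3 [109.4°–170.7°] uniform, h=7: full span → s += 7 → s = 36.0000
seg 4 [170.7°–210.2°] uniform, h=27: θ=178.8° here. β=8.1, B=39.5. 27·8.1/39.5 = 5.5367 → s = 41.5367
radial distance = base radius + s = 27 + 41.5367 = 68.5367

68.5367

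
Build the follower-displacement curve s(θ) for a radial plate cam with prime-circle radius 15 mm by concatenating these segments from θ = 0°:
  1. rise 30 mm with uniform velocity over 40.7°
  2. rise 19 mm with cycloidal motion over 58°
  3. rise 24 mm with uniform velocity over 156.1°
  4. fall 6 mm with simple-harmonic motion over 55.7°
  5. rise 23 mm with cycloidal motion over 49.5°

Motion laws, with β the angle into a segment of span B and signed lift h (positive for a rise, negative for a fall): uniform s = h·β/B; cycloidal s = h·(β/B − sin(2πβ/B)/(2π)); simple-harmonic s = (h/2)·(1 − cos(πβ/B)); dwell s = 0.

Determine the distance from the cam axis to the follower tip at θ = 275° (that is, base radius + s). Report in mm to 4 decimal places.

seg 1 [0°–40.7°] uniform, h=30: full span → s += 30 → s = 30.0000
seg 2 [40.7°–98.7°] cycloidal, h=19: full span → s += 19 → s = 49.0000
seg 3 [98.7°–254.8°] uniform, h=24: full span → s += 24 → s = 73.0000
seg 4 [254.8°–310.5°] simple-harmonic, h=-6: θ=275° here. β=20.2, B=55.7. -6/2·(1 − cos(π·0.3627)) = -1.7454 → s = 71.2546
radial distance = base radius + s = 15 + 71.2546 = 86.2546

86.2546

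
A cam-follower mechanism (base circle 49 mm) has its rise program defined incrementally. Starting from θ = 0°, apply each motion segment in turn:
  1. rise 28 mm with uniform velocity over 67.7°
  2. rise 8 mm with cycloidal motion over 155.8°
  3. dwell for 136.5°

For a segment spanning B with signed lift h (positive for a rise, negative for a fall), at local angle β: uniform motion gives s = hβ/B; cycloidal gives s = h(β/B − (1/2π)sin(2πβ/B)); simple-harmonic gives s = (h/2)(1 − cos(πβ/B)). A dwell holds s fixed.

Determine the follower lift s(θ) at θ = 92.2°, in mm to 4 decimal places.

seg 1 [0°–67.7°] uniform, h=28: full span → s += 28 → s = 28.0000
seg 2 [67.7°–223.5°] cycloidal, h=8: θ=92.2° here. β=24.5, B=155.8. 8·(0.1573 − sin(2π·0.1573)/(2π)) = 0.1949 → s = 28.1949

28.1949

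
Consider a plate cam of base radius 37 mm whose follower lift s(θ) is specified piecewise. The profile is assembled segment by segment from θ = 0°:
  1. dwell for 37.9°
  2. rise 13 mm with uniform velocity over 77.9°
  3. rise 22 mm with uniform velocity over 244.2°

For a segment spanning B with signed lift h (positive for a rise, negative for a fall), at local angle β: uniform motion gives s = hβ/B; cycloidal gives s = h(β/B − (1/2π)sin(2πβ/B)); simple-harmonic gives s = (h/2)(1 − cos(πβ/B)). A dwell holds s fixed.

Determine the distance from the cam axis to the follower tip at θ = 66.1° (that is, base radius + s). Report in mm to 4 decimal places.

seg 1 [0°–37.9°] dwell: s stays 0.0000
seg 2 [37.9°–115.8°] uniform, h=13: θ=66.1° here. β=28.2, B=77.9. 13·28.2/77.9 = 4.7060 → s = 4.7060
radial distance = base radius + s = 37 + 4.7060 = 41.7060

41.7060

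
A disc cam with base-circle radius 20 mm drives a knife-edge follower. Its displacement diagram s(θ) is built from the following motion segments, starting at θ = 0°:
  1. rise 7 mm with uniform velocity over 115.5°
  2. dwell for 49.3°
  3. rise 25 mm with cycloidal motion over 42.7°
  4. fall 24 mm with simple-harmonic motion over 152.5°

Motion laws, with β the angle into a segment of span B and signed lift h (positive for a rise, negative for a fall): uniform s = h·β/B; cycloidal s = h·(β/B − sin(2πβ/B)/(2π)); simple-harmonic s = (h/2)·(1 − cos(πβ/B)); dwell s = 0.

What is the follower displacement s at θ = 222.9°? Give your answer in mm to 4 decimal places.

seg 1 [0°–115.5°] uniform, h=7: full span → s += 7 → s = 7.0000
seg 2 [115.5°–164.8°] dwell: s stays 7.0000
seg 3 [164.8°–207.5°] cycloidal, h=25: full span → s += 25 → s = 32.0000
seg 4 [207.5°–360°] simple-harmonic, h=-24: θ=222.9° here. β=15.4, B=152.5. -24/2·(1 − cos(π·0.1010)) = -0.5988 → s = 31.4012

31.4012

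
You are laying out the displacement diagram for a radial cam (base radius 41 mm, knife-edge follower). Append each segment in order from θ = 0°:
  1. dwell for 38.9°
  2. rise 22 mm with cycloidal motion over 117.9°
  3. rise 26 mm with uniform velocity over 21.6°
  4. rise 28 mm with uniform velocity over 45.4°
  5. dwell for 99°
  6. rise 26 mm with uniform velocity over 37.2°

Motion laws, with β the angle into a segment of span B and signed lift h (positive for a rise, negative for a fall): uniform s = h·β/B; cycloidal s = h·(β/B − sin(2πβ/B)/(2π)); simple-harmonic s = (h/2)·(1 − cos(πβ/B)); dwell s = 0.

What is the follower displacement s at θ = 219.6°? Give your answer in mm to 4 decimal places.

seg 1 [0°–38.9°] dwell: s stays 0.0000
seg 2 [38.9°–156.8°] cycloidal, h=22: full span → s += 22 → s = 22.0000
seg 3 [156.8°–178.4°] uniform, h=26: full span → s += 26 → s = 48.0000
seg 4 [178.4°–223.8°] uniform, h=28: θ=219.6° here. β=41.2, B=45.4. 28·41.2/45.4 = 25.4097 → s = 73.4097

73.4097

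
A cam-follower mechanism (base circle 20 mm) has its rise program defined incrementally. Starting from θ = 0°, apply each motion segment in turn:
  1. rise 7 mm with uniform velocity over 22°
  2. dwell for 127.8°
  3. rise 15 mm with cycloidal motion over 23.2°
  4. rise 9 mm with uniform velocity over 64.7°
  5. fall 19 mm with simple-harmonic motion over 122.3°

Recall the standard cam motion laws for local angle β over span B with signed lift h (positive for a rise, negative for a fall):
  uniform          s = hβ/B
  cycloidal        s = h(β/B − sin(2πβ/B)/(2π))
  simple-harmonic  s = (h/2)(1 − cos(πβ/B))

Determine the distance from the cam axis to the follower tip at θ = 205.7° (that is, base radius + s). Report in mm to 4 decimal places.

seg 1 [0°–22°] uniform, h=7: full span → s += 7 → s = 7.0000
seg 2 [22°–149.8°] dwell: s stays 7.0000
seg 3 [149.8°–173°] cycloidal, h=15: full span → s += 15 → s = 22.0000
seg 4 [173°–237.7°] uniform, h=9: θ=205.7° here. β=32.7, B=64.7. 9·32.7/64.7 = 4.5487 → s = 26.5487
radial distance = base radius + s = 20 + 26.5487 = 46.5487

46.5487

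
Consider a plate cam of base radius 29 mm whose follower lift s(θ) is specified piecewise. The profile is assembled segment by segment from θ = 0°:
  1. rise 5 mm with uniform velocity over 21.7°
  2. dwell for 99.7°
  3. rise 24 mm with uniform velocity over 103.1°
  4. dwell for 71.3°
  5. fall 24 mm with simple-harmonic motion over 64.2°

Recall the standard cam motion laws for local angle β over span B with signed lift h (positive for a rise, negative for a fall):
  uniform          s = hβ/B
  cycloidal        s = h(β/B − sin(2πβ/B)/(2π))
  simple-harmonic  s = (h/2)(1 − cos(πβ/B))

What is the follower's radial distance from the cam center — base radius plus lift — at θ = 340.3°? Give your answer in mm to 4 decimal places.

seg 1 [0°–21.7°] uniform, h=5: full span → s += 5 → s = 5.0000
seg 2 [21.7°–121.4°] dwell: s stays 5.0000
seg 3 [121.4°–224.5°] uniform, h=24: full span → s += 24 → s = 29.0000
seg 4 [224.5°–295.8°] dwell: s stays 29.0000
seg 5 [295.8°–360°] simple-harmonic, h=-24: θ=340.3° here. β=44.5, B=64.2. -24/2·(1 − cos(π·0.6931)) = -18.8428 → s = 10.1572
radial distance = base radius + s = 29 + 10.1572 = 39.1572

39.1572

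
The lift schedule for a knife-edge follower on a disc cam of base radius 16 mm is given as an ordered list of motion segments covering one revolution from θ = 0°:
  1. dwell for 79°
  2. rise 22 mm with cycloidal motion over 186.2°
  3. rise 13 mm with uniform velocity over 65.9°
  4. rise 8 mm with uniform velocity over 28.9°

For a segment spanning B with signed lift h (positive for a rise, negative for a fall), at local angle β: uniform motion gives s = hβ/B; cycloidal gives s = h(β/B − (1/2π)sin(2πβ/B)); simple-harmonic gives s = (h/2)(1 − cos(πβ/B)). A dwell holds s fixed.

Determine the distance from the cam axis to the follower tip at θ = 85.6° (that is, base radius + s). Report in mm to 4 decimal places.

seg 1 [0°–79°] dwell: s stays 0.0000
seg 2 [79°–265.2°] cycloidal, h=22: θ=85.6° here. β=6.6, B=186.2. 22·(0.0354 − sin(2π·0.0354)/(2π)) = 0.0064 → s = 0.0064
radial distance = base radius + s = 16 + 0.0064 = 16.0064

16.0064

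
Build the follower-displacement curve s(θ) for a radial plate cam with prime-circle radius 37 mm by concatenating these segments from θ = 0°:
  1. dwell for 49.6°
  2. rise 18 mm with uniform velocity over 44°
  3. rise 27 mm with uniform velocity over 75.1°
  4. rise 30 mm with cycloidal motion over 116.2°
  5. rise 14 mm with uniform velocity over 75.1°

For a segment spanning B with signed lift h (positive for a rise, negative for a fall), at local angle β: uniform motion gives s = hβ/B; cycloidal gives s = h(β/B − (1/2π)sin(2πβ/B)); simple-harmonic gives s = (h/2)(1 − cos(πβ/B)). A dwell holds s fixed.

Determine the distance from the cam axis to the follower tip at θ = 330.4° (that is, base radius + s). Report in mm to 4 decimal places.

seg 1 [0°–49.6°] dwell: s stays 0.0000
seg 2 [49.6°–93.6°] uniform, h=18: full span → s += 18 → s = 18.0000
seg 3 [93.6°–168.7°] uniform, h=27: full span → s += 27 → s = 45.0000
seg 4 [168.7°–284.9°] cycloidal, h=30: full span → s += 30 → s = 75.0000
seg 5 [284.9°–360°] uniform, h=14: θ=330.4° here. β=45.5, B=75.1. 14·45.5/75.1 = 8.4820 → s = 83.4820
radial distance = base radius + s = 37 + 83.4820 = 120.4820

120.4820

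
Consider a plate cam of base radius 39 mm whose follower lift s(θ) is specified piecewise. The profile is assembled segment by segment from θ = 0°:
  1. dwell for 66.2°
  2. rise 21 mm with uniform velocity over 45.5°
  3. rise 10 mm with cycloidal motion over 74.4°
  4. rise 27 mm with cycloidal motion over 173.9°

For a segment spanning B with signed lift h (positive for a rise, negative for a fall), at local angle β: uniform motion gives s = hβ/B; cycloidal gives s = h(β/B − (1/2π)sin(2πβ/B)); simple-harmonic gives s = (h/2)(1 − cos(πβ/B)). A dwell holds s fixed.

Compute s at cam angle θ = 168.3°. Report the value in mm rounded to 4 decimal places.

seg 1 [0°–66.2°] dwell: s stays 0.0000
seg 2 [66.2°–111.7°] uniform, h=21: full span → s += 21 → s = 21.0000
seg 3 [111.7°–186.1°] cycloidal, h=10: θ=168.3° here. β=56.6, B=74.4. 10·(0.7608 − sin(2π·0.7608)/(2π)) = 9.1954 → s = 30.1954

30.1954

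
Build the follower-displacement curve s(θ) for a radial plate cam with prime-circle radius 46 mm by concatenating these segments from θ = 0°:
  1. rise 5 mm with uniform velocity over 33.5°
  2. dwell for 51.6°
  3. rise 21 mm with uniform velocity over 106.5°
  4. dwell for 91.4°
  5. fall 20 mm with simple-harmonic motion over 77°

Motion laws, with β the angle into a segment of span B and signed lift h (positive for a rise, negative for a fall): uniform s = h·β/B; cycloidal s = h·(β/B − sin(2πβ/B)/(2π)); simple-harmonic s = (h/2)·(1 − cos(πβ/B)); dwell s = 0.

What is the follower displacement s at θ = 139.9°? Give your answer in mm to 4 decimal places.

seg 1 [0°–33.5°] uniform, h=5: full span → s += 5 → s = 5.0000
seg 2 [33.5°–85.1°] dwell: s stays 5.0000
seg 3 [85.1°–191.6°] uniform, h=21: θ=139.9° here. β=54.8, B=106.5. 21·54.8/106.5 = 10.8056 → s = 15.8056

15.8056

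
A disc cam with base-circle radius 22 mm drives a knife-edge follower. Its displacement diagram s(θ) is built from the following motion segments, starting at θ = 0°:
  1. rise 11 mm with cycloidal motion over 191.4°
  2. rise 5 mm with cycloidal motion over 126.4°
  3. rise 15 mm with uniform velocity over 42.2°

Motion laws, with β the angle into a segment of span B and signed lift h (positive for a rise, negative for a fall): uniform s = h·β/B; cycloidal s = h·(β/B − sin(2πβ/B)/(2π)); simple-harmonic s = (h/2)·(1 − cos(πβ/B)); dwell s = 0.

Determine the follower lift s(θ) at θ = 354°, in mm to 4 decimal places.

seg 1 [0°–191.4°] cycloidal, h=11: full span → s += 11 → s = 11.0000
seg 2 [191.4°–317.8°] cycloidal, h=5: full span → s += 5 → s = 16.0000
seg 3 [317.8°–360°] uniform, h=15: θ=354° here. β=36.2, B=42.2. 15·36.2/42.2 = 12.8673 → s = 28.8673

28.8673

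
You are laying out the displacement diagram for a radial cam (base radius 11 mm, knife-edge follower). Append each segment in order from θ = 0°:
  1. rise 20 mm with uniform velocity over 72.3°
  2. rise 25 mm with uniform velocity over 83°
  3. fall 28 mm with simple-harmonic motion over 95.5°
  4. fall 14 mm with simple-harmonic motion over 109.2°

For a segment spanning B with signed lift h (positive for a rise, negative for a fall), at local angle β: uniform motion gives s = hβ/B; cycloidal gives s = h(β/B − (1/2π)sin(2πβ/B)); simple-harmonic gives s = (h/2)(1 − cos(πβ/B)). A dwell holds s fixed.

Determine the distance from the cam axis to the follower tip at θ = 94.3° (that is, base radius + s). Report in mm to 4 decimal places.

seg 1 [0°–72.3°] uniform, h=20: full span → s += 20 → s = 20.0000
seg 2 [72.3°–155.3°] uniform, h=25: θ=94.3° here. β=22, B=83. 25·22/83 = 6.6265 → s = 26.6265
radial distance = base radius + s = 11 + 26.6265 = 37.6265

37.6265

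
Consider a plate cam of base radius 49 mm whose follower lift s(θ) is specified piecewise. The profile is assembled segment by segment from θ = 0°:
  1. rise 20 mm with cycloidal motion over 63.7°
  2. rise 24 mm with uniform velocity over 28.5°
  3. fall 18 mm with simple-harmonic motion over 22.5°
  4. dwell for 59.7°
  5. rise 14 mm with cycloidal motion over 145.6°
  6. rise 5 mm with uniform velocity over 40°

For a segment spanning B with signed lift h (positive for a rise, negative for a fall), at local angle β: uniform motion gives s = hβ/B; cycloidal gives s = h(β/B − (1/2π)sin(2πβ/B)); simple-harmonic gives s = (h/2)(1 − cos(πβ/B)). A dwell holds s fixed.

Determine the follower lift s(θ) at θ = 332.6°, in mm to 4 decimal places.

seg 1 [0°–63.7°] cycloidal, h=20: full span → s += 20 → s = 20.0000
seg 2 [63.7°–92.2°] uniform, h=24: full span → s += 24 → s = 44.0000
seg 3 [92.2°–114.7°] simple-harmonic, h=-18: full span → s += -18 → s = 26.0000
seg 4 [114.7°–174.4°] dwell: s stays 26.0000
seg 5 [174.4°–320°] cycloidal, h=14: full span → s += 14 → s = 40.0000
seg 6 [320°–360°] uniform, h=5: θ=332.6° here. β=12.6, B=40. 5·12.6/40 = 1.5750 → s = 41.5750

41.5750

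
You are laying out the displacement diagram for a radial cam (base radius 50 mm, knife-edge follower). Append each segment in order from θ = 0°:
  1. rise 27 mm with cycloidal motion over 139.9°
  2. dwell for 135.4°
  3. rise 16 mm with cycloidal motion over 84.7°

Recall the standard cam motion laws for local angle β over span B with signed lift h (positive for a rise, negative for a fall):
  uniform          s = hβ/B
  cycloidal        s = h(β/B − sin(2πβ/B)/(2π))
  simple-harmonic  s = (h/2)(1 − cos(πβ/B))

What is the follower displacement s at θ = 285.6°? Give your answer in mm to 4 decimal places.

seg 1 [0°–139.9°] cycloidal, h=27: full span → s += 27 → s = 27.0000
seg 2 [139.9°–275.3°] dwell: s stays 27.0000
seg 3 [275.3°–360°] cycloidal, h=16: θ=285.6° here. β=10.3, B=84.7. 16·(0.1216 − sin(2π·0.1216)/(2π)) = 0.1839 → s = 27.1839

27.1839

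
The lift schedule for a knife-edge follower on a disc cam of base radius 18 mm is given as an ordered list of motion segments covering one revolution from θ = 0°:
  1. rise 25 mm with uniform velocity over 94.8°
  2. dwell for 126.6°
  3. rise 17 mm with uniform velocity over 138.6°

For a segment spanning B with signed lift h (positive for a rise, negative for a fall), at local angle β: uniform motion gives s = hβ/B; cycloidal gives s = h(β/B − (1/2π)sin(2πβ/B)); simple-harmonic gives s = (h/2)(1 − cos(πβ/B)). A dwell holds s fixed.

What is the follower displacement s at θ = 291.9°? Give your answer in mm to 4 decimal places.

seg 1 [0°–94.8°] uniform, h=25: full span → s += 25 → s = 25.0000
seg 2 [94.8°–221.4°] dwell: s stays 25.0000
seg 3 [221.4°–360°] uniform, h=17: θ=291.9° here. β=70.5, B=138.6. 17·70.5/138.6 = 8.6472 → s = 33.6472

33.6472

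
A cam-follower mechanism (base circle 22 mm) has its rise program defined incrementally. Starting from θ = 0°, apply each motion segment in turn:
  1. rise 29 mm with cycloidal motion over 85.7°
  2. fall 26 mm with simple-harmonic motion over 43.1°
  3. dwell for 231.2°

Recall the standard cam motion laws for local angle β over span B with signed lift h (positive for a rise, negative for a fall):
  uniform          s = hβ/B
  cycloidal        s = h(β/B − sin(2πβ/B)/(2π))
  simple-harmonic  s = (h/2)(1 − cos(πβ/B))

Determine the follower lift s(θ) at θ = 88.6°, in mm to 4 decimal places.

seg 1 [0°–85.7°] cycloidal, h=29: full span → s += 29 → s = 29.0000
seg 2 [85.7°–128.8°] simple-harmonic, h=-26: θ=88.6° here. β=2.9, B=43.1. -26/2·(1 − cos(π·0.0673)) = -0.2894 → s = 28.7106

28.7106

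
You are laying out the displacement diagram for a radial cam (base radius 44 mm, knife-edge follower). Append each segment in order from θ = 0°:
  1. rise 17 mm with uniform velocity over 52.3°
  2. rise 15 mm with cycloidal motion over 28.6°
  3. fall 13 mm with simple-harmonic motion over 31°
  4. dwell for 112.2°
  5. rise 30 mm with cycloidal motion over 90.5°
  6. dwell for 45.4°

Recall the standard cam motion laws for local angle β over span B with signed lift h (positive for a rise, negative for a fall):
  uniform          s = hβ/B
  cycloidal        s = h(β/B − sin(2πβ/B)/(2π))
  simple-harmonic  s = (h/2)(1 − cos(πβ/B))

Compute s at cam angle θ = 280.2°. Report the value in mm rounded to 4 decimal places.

seg 1 [0°–52.3°] uniform, h=17: full span → s += 17 → s = 17.0000
seg 2 [52.3°–80.9°] cycloidal, h=15: full span → s += 15 → s = 32.0000
seg 3 [80.9°–111.9°] simple-harmonic, h=-13: full span → s += -13 → s = 19.0000
seg 4 [111.9°–224.1°] dwell: s stays 19.0000
seg 5 [224.1°–314.6°] cycloidal, h=30: θ=280.2° here. β=56.1, B=90.5. 30·(0.6199 − sin(2π·0.6199)/(2π)) = 21.8627 → s = 40.8627

40.8627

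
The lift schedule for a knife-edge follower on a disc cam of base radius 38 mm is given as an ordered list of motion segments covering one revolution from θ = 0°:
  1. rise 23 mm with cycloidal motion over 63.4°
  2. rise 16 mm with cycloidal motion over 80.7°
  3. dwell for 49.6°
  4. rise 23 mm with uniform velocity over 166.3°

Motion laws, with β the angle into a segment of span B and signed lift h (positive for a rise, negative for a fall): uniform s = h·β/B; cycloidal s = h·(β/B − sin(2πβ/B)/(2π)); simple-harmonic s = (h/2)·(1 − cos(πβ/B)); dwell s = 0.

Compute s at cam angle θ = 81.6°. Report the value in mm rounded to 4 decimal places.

seg 1 [0°–63.4°] cycloidal, h=23: full span → s += 23 → s = 23.0000
seg 2 [63.4°–144.1°] cycloidal, h=16: θ=81.6° here. β=18.2, B=80.7. 16·(0.2255 − sin(2π·0.2255)/(2π)) = 1.0920 → s = 24.0920

24.0920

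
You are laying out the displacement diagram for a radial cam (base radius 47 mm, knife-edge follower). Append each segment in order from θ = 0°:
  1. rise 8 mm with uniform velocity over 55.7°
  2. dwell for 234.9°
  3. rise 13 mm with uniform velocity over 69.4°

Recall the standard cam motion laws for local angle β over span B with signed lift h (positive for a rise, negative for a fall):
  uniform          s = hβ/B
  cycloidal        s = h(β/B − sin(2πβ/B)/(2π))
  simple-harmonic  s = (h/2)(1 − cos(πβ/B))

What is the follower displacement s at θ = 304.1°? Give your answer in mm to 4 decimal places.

seg 1 [0°–55.7°] uniform, h=8: full span → s += 8 → s = 8.0000
seg 2 [55.7°–290.6°] dwell: s stays 8.0000
seg 3 [290.6°–360°] uniform, h=13: θ=304.1° here. β=13.5, B=69.4. 13·13.5/69.4 = 2.5288 → s = 10.5288

10.5288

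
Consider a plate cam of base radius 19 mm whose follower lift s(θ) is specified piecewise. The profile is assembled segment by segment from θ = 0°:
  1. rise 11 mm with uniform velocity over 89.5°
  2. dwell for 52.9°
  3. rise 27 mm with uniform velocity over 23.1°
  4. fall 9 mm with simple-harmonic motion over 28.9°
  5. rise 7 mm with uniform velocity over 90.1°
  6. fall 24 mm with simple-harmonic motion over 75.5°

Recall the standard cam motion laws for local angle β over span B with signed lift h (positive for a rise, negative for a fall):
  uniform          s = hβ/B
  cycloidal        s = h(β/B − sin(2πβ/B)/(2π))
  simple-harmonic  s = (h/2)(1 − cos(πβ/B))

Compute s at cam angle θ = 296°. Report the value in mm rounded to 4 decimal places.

seg 1 [0°–89.5°] uniform, h=11: full span → s += 11 → s = 11.0000
seg 2 [89.5°–142.4°] dwell: s stays 11.0000
seg 3 [142.4°–165.5°] uniform, h=27: full span → s += 27 → s = 38.0000
seg 4 [165.5°–194.4°] simple-harmonic, h=-9: full span → s += -9 → s = 29.0000
seg 5 [194.4°–284.5°] uniform, h=7: full span → s += 7 → s = 36.0000
seg 6 [284.5°–360°] simple-harmonic, h=-24: θ=296° here. β=11.5, B=75.5. -24/2·(1 − cos(π·0.1523)) = -1.3479 → s = 34.6521

34.6521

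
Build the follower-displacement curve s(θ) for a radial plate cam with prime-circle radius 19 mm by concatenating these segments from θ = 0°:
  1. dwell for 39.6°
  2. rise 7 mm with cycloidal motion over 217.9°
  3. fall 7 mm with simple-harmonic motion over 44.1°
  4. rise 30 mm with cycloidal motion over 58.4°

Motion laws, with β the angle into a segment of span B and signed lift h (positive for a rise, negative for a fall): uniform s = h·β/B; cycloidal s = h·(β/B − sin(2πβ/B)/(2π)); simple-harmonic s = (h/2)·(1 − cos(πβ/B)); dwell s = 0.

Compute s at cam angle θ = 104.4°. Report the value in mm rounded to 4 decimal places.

seg 1 [0°–39.6°] dwell: s stays 0.0000
seg 2 [39.6°–257.5°] cycloidal, h=7: θ=104.4° here. β=64.8, B=217.9. 7·(0.2974 − sin(2π·0.2974)/(2π)) = 1.0166 → s = 1.0166

1.0166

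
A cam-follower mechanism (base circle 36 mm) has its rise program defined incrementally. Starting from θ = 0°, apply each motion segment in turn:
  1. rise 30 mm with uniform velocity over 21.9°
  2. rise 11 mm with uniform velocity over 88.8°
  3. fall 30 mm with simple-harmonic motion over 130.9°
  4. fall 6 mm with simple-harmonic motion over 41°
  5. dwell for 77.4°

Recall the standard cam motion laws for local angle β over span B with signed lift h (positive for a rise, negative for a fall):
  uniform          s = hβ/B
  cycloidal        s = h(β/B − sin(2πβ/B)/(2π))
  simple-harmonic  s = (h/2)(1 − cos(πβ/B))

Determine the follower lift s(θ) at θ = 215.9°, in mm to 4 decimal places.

seg 1 [0°–21.9°] uniform, h=30: full span → s += 30 → s = 30.0000
seg 2 [21.9°–110.7°] uniform, h=11: full span → s += 11 → s = 41.0000
seg 3 [110.7°–241.6°] simple-harmonic, h=-30: θ=215.9° here. β=105.2, B=130.9. -30/2·(1 − cos(π·0.8037)) = -27.2360 → s = 13.7640

13.7640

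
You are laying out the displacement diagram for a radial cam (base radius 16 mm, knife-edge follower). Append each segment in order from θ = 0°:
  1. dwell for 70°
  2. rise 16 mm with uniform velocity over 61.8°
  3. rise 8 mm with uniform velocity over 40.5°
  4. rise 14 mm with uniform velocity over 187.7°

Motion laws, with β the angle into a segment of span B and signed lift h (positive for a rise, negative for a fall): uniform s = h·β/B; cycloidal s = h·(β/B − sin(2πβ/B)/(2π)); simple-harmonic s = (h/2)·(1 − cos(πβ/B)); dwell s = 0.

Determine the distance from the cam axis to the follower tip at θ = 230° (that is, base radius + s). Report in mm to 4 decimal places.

seg 1 [0°–70°] dwell: s stays 0.0000
seg 2 [70°–131.8°] uniform, h=16: full span → s += 16 → s = 16.0000
seg 3 [131.8°–172.3°] uniform, h=8: full span → s += 8 → s = 24.0000
seg 4 [172.3°–360°] uniform, h=14: θ=230° here. β=57.7, B=187.7. 14·57.7/187.7 = 4.3037 → s = 28.3037
radial distance = base radius + s = 16 + 28.3037 = 44.3037

44.3037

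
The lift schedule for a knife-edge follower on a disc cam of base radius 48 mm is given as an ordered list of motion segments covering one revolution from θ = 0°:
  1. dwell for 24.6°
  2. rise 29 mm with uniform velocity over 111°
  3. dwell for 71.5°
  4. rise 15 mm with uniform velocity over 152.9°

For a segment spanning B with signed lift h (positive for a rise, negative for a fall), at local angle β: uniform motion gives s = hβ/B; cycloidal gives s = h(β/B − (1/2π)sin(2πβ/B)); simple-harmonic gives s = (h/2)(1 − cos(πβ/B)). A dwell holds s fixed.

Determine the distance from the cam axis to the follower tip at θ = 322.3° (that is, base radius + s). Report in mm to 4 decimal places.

seg 1 [0°–24.6°] dwell: s stays 0.0000
seg 2 [24.6°–135.6°] uniform, h=29: full span → s += 29 → s = 29.0000
seg 3 [135.6°–207.1°] dwell: s stays 29.0000
seg 4 [207.1°–360°] uniform, h=15: θ=322.3° here. β=115.2, B=152.9. 15·115.2/152.9 = 11.3015 → s = 40.3015
radial distance = base radius + s = 48 + 40.3015 = 88.3015

88.3015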